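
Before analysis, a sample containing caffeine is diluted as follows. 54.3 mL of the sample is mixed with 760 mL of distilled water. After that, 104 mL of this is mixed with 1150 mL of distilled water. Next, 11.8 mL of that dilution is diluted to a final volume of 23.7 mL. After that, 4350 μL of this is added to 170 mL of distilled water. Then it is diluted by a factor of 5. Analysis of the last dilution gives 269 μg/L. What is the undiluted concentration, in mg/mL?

Overall dilution factor = 15.00 × 12.06 × 2.008 × 40.08 × 5 = 7.28 × 10⁴.
Original = 269 μg/L × 7.28 × 10⁴ = 1.96 × 10⁷ μg/L = 19.6 mg/mL.

19.6 mg/mL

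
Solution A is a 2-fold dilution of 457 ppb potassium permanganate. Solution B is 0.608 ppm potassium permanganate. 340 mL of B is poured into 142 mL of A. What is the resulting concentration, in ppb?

C_A = 457 ppb / 2 = 228 ppb.
C_B = 0.608 ppm = 608 ppb.
C_mix = (C_A·V_A + C_B·V_B)/(V_A + V_B) = (228×142 + 608×340) / 482.0 = 496 ppb.

496 ppb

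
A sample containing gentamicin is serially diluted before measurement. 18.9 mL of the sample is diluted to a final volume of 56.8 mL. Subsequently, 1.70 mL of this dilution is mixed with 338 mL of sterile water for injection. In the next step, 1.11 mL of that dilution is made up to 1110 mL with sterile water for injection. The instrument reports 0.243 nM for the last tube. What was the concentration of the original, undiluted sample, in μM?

146 μM

Overall dilution factor = 3.005 × 199.8 × 1000 = 6.01 × 10⁵.
Original = 0.243 nM × 6.01 × 10⁵ = 1.46 × 10⁵ nM = 146 μM.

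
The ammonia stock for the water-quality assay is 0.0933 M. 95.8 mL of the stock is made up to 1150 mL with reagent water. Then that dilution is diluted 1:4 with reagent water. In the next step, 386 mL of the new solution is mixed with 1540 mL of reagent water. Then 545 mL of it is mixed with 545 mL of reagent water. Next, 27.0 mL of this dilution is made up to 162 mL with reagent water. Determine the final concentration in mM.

Overall dilution factor = 12.00 × 4 × 4.990 × 2 × 6 = 2875.
0.0933 M / 2875 = 3.25 × 10⁻⁵ M = 0.0325 mM.

0.0325 mM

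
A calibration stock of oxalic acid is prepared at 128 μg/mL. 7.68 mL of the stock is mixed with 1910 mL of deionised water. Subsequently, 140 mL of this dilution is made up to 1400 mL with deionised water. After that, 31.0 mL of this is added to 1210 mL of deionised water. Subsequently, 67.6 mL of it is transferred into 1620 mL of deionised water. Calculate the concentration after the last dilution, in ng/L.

51.3 ng/L

Overall dilution factor = 249.7 × 10 × 40.03 × 24.96 = 2.50 × 10⁶.
128 μg/mL / 2.50 × 10⁶ = 5.13 × 10⁻⁵ μg/mL = 51.3 ng/L.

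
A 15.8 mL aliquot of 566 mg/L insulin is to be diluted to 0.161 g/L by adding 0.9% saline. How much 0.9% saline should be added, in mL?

0.161 g/L = 161 mg/L.
V₂ = C₁V₁/C₂ = 566 × 15.8 / 161 = 55.5 mL.
Diluent to add = V₂ − V₁ = 55.5 − 15.8 = 39.7 mL.

39.7 mL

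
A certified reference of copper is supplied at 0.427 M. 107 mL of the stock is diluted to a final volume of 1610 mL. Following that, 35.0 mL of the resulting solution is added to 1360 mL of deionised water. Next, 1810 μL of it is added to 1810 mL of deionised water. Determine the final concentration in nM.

711 nM

Overall dilution factor = 15.05 × 39.86 × 1001 = 6.00 × 10⁵.
0.427 M / 6.00 × 10⁵ = 7.11 × 10⁻⁷ M = 711 nM.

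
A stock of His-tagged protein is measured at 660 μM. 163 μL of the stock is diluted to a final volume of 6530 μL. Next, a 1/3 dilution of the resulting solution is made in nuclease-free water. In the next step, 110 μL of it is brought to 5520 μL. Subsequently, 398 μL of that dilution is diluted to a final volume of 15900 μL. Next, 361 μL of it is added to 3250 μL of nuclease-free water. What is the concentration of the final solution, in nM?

Overall dilution factor = 40.06 × 3 × 50.18 × 39.95 × 10.00 = 2.41 × 10⁶.
660 μM / 2.41 × 10⁶ = 2.74 × 10⁻⁴ μM = 0.274 nM.

0.274 nM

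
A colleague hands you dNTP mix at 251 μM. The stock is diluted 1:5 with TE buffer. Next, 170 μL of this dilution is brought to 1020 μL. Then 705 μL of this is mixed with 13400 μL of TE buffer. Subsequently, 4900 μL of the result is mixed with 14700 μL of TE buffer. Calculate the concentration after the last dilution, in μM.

0.105 μM

Overall dilution factor = 5 × 6 × 20.01 × 4 = 2401.
251 μM / 2401 = 0.105 μM.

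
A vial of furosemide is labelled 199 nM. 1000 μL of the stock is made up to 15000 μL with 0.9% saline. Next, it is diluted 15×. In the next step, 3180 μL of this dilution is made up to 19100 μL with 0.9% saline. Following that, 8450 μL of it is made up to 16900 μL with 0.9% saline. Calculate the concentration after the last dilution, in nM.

0.0736 nM

Overall dilution factor = 15 × 15 × 6.006 × 2 = 2703.
199 nM / 2703 = 0.0736 nM.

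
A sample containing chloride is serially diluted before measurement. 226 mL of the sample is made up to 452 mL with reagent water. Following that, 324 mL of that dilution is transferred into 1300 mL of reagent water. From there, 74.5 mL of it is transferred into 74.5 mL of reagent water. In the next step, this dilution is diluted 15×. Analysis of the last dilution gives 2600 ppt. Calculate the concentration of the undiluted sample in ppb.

Overall dilution factor = 2 × 5.012 × 2 × 15 = 301.
Original = 2600 ppt × 301 = 7.82 × 10⁵ ppt = 782 ppb.

782 ppb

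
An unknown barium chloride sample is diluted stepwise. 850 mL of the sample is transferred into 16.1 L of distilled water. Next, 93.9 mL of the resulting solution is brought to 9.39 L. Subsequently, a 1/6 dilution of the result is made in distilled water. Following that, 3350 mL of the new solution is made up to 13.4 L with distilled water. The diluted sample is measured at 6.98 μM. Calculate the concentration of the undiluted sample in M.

0.334 M

Overall dilution factor = 19.94 × 100 × 6 × 4 = 4.79 × 10⁴.
Original = 6.98 μM × 4.79 × 10⁴ = 3.34 × 10⁵ μM = 0.334 M.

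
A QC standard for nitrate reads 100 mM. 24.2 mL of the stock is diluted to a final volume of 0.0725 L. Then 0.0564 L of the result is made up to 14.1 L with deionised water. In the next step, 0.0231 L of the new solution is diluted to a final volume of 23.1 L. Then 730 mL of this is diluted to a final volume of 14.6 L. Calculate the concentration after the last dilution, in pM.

Overall dilution factor = 2.996 × 250 × 1000 × 20 = 1.50 × 10⁷.
100 mM / 1.50 × 10⁷ = 6.68 × 10⁻⁶ mM = 6680 pM.

6680 pM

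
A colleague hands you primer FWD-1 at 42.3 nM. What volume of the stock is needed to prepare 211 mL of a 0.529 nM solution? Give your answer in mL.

2.64 mL

V₁ = C₂V₂/C₁ = 0.529 × 211 / 42.3 = 2.64 mL.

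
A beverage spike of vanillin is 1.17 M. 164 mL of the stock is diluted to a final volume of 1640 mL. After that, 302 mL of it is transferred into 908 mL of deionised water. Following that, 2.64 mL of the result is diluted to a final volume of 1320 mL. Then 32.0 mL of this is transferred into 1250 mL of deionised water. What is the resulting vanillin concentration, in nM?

Overall dilution factor = 10 × 4.007 × 500 × 40.06 = 8.03 × 10⁵.
1.17 M / 8.03 × 10⁵ = 1.46 × 10⁻⁶ M = 1460 nM.

1460 nM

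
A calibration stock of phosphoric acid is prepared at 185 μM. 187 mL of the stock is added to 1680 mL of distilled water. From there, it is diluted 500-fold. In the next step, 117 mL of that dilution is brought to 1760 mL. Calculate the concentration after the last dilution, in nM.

Overall dilution factor = 9.984 × 500 × 15.04 = 7.51 × 10⁴.
185 μM / 7.51 × 10⁴ = 2.46 × 10⁻³ μM = 2.46 nM.

2.46 nM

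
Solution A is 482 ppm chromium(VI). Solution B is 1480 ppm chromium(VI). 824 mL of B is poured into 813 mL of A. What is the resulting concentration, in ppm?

C_mix = (C_A·V_A + C_B·V_B)/(V_A + V_B) = (482×813 + 1480×824) / 1637 = 984 ppm.

984 ppm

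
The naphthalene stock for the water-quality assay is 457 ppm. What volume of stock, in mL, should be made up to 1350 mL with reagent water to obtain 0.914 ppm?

V₁ = C₂V₂/C₁ = 0.914 × 1350 / 457 = 2.70 mL.

2.70 mL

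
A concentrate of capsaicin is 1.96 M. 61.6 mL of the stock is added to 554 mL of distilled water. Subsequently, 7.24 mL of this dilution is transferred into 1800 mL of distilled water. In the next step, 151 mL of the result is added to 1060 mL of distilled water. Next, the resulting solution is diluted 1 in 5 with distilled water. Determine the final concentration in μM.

19.6 μM

Overall dilution factor = 9.994 × 249.6 × 8.020 × 5 = 1.00 × 10⁵.
1.96 M / 1.00 × 10⁵ = 1.96 × 10⁻⁵ M = 19.6 μM.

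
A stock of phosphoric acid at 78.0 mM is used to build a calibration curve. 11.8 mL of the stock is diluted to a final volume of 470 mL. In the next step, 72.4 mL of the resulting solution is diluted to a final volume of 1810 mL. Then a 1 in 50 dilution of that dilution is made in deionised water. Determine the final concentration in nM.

1570 nM

Overall dilution factor = 39.83 × 25 × 50 = 4.98 × 10⁴.
78.0 mM / 4.98 × 10⁴ = 1.57 × 10⁻³ mM = 1570 nM.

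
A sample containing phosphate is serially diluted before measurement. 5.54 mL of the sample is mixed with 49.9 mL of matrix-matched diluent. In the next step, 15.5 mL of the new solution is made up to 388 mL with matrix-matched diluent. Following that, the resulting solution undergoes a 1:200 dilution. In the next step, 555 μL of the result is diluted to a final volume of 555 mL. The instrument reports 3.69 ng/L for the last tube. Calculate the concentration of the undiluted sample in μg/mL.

185 μg/mL

Overall dilution factor = 10.01 × 25.03 × 200 × 1000 = 5.01 × 10⁷.
Original = 3.69 ng/L × 5.01 × 10⁷ = 1.85 × 10⁸ ng/L = 185 μg/mL.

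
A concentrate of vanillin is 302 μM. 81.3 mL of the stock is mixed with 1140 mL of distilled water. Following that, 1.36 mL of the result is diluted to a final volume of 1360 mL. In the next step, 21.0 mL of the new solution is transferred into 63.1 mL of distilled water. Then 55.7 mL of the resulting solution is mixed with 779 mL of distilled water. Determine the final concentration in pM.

Overall dilution factor = 15.02 × 1000 × 4.005 × 14.99 = 9.02 × 10⁵.
302 μM / 9.02 × 10⁵ = 3.35 × 10⁻⁴ μM = 335 pM.

335 pM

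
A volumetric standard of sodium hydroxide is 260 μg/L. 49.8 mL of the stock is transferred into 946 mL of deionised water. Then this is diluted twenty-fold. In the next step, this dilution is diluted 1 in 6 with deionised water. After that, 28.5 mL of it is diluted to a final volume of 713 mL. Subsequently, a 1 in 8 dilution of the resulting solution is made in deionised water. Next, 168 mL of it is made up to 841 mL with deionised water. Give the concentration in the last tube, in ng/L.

Overall dilution factor = 20.00 × 20 × 6 × 25.02 × 8 × 5.006 = 2.40 × 10⁶.
260 μg/L / 2.40 × 10⁶ = 1.08 × 10⁻⁴ μg/L = 0.108 ng/L.

0.108 ng/L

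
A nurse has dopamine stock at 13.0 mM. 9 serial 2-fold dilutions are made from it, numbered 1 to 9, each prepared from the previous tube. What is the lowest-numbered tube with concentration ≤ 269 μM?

tube 6

Tube n has concentration 13.0 mM / 2ⁿ.
Need 2ⁿ ≥ 13.0 mM / 269 μM = 48.3, so n ≥ 5.59.
First such tube: n = 6.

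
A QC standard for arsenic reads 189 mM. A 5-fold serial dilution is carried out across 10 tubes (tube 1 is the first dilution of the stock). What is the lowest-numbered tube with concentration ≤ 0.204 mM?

tube 5

Tube n has concentration 189 mM / 5ⁿ.
Need 5ⁿ ≥ 189 mM / 0.204 mM = 926, so n ≥ 4.24.
First such tube: n = 5.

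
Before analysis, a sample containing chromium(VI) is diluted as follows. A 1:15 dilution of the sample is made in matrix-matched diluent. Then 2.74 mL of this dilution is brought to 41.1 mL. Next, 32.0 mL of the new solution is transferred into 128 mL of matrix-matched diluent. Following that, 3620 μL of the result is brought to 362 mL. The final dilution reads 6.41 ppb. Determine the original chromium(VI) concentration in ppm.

721 ppm

Overall dilution factor = 15 × 15 × 5 × 100 = 1.13 × 10⁵.
Original = 6.41 ppb × 1.13 × 10⁵ = 7.21 × 10⁵ ppb = 721 ppm.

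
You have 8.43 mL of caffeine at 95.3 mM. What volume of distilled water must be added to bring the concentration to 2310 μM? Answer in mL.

2310 μM = 2.31 mM.
V₂ = C₁V₁/C₂ = 95.3 × 8.43 / 2.31 = 348 mL.
Diluent to add = V₂ − V₁ = 348 − 8.43 = 339 mL.

339 mL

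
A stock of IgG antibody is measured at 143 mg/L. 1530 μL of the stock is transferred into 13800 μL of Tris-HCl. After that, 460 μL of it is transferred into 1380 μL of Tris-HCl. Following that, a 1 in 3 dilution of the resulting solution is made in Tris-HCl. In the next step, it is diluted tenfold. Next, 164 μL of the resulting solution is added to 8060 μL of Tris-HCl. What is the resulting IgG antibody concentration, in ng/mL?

2.37 ng/mL

Overall dilution factor = 10.02 × 4 × 3 × 10 × 50.15 = 6.03 × 10⁴.
143 mg/L / 6.03 × 10⁴ = 2.37 × 10⁻³ mg/L = 2.37 ng/mL.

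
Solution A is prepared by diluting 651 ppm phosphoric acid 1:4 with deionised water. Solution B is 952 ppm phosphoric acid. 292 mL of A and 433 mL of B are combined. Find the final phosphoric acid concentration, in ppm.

C_A = 651 ppm / 4 = 163 ppm.
C_mix = (C_A·V_A + C_B·V_B)/(V_A + V_B) = (163×292 + 952×433) / 725.0 = 634 ppm.

634 ppm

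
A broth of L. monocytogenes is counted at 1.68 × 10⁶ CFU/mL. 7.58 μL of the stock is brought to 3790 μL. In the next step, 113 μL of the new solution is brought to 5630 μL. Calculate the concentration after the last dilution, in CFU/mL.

Overall dilution factor = 500 × 49.82 = 2.49 × 10⁴.
1.68 × 10⁶ CFU/mL / 2.49 × 10⁴ = 67.4 CFU/mL.

67.4 CFU/mL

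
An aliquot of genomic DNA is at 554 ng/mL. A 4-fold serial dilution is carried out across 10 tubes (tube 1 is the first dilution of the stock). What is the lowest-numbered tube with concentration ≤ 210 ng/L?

tube 6

Tube n has concentration 554 ng/mL / 4ⁿ.
Need 4ⁿ ≥ 554 ng/mL / 210 ng/L = 2638, so n ≥ 5.68.
First such tube: n = 6.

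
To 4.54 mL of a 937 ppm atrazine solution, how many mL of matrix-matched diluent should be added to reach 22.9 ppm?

V₂ = C₁V₁/C₂ = 937 × 4.54 / 22.9 = 186 mL.
Diluent to add = V₂ − V₁ = 186 − 4.54 = 181 mL.

181 mL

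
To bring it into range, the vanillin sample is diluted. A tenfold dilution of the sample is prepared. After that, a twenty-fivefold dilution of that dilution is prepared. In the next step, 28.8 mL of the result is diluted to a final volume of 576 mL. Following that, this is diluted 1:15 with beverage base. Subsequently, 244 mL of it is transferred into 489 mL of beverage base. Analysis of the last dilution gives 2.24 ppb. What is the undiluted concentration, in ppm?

505 ppm

Overall dilution factor = 10 × 25 × 20 × 15 × 3.004 = 2.25 × 10⁵.
Original = 2.24 ppb × 2.25 × 10⁵ = 5.05 × 10⁵ ppb = 505 ppm.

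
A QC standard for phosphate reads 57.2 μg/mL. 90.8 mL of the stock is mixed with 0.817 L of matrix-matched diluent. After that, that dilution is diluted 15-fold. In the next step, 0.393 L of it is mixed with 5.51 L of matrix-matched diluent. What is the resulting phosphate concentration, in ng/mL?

25.4 ng/mL

Overall dilution factor = 9.998 × 15 × 15.02 = 2253.
57.2 μg/mL / 2253 = 0.0254 μg/mL = 25.4 ng/mL.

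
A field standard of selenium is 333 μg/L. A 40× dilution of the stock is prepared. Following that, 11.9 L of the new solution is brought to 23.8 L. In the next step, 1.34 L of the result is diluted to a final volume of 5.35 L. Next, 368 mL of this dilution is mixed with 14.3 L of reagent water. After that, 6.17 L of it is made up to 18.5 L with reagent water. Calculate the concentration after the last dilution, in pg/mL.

Overall dilution factor = 40 × 2 × 3.993 × 39.86 × 2.998 = 3.82 × 10⁴.
333 μg/L / 3.82 × 10⁴ = 8.72 × 10⁻³ μg/L = 8.72 pg/mL.

8.72 pg/mL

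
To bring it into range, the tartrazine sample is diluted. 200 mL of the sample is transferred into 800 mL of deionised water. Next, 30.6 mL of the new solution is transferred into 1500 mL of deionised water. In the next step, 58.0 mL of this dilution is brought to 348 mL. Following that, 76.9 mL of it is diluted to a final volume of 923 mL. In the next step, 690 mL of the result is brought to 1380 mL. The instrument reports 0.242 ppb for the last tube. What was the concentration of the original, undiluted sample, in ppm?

8.72 ppm

Overall dilution factor = 5 × 50.02 × 6 × 12.00 × 2 = 3.60 × 10⁴.
Original = 0.242 ppb × 3.60 × 10⁴ = 8717 ppb = 8.72 ppm.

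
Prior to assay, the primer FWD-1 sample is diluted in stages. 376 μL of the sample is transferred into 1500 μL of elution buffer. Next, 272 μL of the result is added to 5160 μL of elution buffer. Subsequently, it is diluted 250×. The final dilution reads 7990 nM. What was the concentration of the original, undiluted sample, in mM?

199 mM

Overall dilution factor = 4.989 × 19.97 × 250 = 2.49 × 10⁴.
Original = 7990 nM × 2.49 × 10⁴ = 1.99 × 10⁸ nM = 199 mM.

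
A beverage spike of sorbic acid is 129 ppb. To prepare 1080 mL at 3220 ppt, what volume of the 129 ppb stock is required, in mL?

3220 ppt = 3.22 ppb.
V₁ = C₂V₂/C₁ = 3.22 × 1080 / 129 = 27.0 mL.

27.0 mL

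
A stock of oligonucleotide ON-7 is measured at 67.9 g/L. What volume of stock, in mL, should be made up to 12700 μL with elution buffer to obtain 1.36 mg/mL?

0.254 mL

1.36 mg/mL = 1.36 g/L.
V₁ = C₂V₂/C₁ = 1.36 × 12700 / 67.9 = 254 μL = 0.254 mL.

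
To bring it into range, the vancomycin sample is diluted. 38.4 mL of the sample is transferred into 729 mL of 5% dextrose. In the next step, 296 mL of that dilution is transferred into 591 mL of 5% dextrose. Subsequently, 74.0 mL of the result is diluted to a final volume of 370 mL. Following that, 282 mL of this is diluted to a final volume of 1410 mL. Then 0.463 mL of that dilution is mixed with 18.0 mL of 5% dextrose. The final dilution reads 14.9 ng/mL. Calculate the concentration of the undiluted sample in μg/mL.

Overall dilution factor = 19.98 × 2.997 × 5 × 5 × 39.88 = 5.97 × 10⁴.
Original = 14.9 ng/mL × 5.97 × 10⁴ = 8.90 × 10⁵ ng/mL = 890 μg/mL.

890 μg/mL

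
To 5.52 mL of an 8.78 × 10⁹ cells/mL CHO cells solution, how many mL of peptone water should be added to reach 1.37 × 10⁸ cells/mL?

348 mL

V₂ = C₁V₁/C₂ = 8.78 × 10⁹ × 5.52 / 1.37 × 10⁸ = 354 mL.
Diluent to add = V₂ − V₁ = 354 − 5.52 = 348 mL.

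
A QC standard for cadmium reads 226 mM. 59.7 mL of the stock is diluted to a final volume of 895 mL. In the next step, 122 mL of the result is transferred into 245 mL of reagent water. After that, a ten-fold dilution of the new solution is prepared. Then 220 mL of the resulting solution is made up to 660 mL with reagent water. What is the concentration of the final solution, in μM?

167 μM

Overall dilution factor = 14.99 × 3.008 × 10 × 3 = 1353.
226 mM / 1353 = 0.167 mM = 167 μM.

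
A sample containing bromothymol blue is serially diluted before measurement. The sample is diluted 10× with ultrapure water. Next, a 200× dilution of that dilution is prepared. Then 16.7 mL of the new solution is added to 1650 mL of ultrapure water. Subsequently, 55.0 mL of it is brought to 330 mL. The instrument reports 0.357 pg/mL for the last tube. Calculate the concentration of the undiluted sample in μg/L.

Overall dilution factor = 10 × 200 × 99.80 × 6 = 1.20 × 10⁶.
Original = 0.357 pg/mL × 1.20 × 10⁶ = 4.28 × 10⁵ pg/mL = 428 μg/L.

428 μg/L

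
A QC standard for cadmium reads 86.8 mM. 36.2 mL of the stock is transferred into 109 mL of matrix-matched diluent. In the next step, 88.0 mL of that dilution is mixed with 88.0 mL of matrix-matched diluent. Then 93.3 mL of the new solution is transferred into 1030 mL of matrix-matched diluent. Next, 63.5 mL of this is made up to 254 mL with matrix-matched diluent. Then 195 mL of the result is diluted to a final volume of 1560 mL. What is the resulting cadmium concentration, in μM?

Overall dilution factor = 4.011 × 2 × 12.04 × 4 × 8 = 3091.
86.8 mM / 3091 = 0.0281 mM = 28.1 μM.

28.1 μM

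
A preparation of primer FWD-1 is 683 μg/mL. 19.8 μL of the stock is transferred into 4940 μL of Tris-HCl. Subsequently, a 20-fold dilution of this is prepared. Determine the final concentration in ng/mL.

136 ng/mL

Overall dilution factor = 250.5 × 20 = 5010.
683 μg/mL / 5010 = 0.136 μg/mL = 136 ng/mL.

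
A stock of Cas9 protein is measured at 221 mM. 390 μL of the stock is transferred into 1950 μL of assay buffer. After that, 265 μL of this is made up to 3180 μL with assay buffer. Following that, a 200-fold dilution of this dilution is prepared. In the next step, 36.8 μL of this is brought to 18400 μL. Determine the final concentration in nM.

30.7 nM

Overall dilution factor = 6 × 12 × 200 × 500 = 7.20 × 10⁶.
221 mM / 7.20 × 10⁶ = 3.07 × 10⁻⁵ mM = 30.7 nM.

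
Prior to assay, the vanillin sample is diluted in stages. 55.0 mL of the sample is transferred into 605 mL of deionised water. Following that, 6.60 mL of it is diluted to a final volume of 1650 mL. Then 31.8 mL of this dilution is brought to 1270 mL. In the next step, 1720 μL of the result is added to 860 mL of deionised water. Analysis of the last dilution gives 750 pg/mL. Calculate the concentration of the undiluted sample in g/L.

Overall dilution factor = 12 × 250 × 39.94 × 501 = 6.00 × 10⁷.
Original = 750 pg/mL × 6.00 × 10⁷ = 4.50 × 10¹⁰ pg/mL = 45.0 g/L.

45.0 g/L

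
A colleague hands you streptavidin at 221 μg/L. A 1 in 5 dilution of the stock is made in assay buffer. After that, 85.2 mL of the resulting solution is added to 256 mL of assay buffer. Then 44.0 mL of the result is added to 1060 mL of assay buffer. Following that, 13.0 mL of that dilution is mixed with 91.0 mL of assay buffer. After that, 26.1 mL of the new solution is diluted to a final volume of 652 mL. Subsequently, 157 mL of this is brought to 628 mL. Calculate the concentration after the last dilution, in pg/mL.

0.550 pg/mL

Overall dilution factor = 5 × 4.005 × 25.09 × 8 × 24.98 × 4 = 4.02 × 10⁵.
221 μg/L / 4.02 × 10⁵ = 5.50 × 10⁻⁴ μg/L = 0.550 pg/mL.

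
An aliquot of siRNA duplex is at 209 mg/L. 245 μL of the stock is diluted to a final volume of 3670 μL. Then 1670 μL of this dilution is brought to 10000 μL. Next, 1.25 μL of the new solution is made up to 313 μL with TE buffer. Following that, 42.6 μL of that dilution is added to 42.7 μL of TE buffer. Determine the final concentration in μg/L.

4.65 μg/L

Overall dilution factor = 14.98 × 5.988 × 250.4 × 2.002 = 4.50 × 10⁴.
209 mg/L / 4.50 × 10⁴ = 4.65 × 10⁻³ mg/L = 4.65 μg/L.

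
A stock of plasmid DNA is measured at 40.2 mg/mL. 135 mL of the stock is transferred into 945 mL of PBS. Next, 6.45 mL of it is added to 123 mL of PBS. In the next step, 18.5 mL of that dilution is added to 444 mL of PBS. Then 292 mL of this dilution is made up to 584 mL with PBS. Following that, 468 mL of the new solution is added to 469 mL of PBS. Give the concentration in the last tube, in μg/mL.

Overall dilution factor = 8 × 20.07 × 25 × 2 × 2.002 = 1.61 × 10⁴.
40.2 mg/mL / 1.61 × 10⁴ = 2.50 × 10⁻³ mg/mL = 2.50 μg/mL.

2.50 μg/mL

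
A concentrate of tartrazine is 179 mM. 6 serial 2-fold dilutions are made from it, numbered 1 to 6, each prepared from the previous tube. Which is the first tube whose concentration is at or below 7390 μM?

tube 5

Tube n has concentration 179 mM / 2ⁿ.
Need 2ⁿ ≥ 179 mM / 7390 μM = 24.2, so n ≥ 4.60.
First such tube: n = 5.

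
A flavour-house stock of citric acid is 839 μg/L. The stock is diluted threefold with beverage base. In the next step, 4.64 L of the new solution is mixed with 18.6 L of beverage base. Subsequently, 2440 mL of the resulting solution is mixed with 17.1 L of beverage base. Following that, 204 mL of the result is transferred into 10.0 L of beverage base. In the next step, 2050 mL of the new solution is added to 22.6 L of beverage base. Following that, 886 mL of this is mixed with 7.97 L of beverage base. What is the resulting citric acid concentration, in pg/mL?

Overall dilution factor = 3 × 5.009 × 8.008 × 50.02 × 12.02 × 9.995 = 7.23 × 10⁵.
839 μg/L / 7.23 × 10⁵ = 1.16 × 10⁻³ μg/L = 1.16 pg/mL.

1.16 pg/mL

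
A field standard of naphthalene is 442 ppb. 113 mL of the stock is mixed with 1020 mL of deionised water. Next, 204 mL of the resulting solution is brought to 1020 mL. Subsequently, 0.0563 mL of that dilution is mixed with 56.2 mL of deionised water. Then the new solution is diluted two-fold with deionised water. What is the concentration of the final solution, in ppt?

Overall dilution factor = 10.03 × 5 × 999.2 × 2 = 1.00 × 10⁵.
442 ppb / 1.00 × 10⁵ = 4.41 × 10⁻³ ppb = 4.41 ppt.

4.41 ppt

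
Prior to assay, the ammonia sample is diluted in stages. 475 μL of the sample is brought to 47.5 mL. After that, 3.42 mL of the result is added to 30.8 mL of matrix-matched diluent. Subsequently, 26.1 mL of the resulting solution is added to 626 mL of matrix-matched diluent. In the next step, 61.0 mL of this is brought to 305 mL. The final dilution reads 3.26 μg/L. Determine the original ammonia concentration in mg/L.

407 mg/L

Overall dilution factor = 100 × 10.01 × 24.98 × 5 = 1.25 × 10⁵.
Original = 3.26 μg/L × 1.25 × 10⁵ = 4.07 × 10⁵ μg/L = 407 mg/L.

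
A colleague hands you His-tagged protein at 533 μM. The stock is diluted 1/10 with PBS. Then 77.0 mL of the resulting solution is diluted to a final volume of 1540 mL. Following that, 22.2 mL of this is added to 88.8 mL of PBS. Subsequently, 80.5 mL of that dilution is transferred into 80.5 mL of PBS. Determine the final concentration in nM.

Overall dilution factor = 10 × 20 × 5 × 2 = 2000.
533 μM / 2000 = 0.267 μM = 266 nM.

266 nM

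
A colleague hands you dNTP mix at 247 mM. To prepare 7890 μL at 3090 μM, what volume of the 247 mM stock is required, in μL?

98.7 μL

3090 μM = 3.09 mM.
V₁ = C₂V₂/C₁ = 3.09 × 7890 / 247 = 98.7 μL.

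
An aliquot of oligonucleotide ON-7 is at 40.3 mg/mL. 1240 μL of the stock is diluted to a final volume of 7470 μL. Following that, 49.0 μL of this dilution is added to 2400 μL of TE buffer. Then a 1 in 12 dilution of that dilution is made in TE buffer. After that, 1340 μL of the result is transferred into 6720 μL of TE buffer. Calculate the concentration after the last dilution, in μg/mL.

Overall dilution factor = 6.024 × 49.98 × 12 × 6.015 = 2.17 × 10⁴.
40.3 mg/mL / 2.17 × 10⁴ = 1.85 × 10⁻³ mg/mL = 1.85 μg/mL.

1.85 μg/mL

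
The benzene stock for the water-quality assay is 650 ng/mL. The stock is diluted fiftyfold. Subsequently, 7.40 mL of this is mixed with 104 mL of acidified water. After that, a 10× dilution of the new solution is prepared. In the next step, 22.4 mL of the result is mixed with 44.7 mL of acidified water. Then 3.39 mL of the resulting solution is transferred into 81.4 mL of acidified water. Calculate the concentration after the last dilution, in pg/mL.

Overall dilution factor = 50 × 15.05 × 10 × 2.996 × 25.01 = 5.64 × 10⁵.
650 ng/mL / 5.64 × 10⁵ = 1.15 × 10⁻³ ng/mL = 1.15 pg/mL.

1.15 pg/mL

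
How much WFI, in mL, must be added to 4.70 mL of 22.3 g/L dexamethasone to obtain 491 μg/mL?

491 μg/mL = 0.491 g/L.
V₂ = C₁V₁/C₂ = 22.3 × 4.70 / 0.491 = 213 mL.
Diluent to add = V₂ − V₁ = 213 − 4.70 = 209 mL.

209 mL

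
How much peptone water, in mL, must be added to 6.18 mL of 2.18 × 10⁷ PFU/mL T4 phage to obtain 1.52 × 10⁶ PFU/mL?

V₂ = C₁V₁/C₂ = 2.18 × 10⁷ × 6.18 / 1.52 × 10⁶ = 88.6 mL.
Diluent to add = V₂ − V₁ = 88.6 − 6.18 = 82.5 mL.

82.5 mL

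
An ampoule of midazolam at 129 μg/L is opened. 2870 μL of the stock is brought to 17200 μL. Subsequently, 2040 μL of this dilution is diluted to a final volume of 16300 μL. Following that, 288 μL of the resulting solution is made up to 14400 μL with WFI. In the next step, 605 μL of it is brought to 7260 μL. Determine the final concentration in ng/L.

4.49 ng/L

Overall dilution factor = 5.993 × 7.990 × 50 × 12 = 2.87 × 10⁴.
129 μg/L / 2.87 × 10⁴ = 4.49 × 10⁻³ μg/L = 4.49 ng/L.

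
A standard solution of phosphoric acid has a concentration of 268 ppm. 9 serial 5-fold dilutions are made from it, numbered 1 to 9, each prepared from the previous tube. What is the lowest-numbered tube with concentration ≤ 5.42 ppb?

Tube n has concentration 268 ppm / 5ⁿ.
Need 5ⁿ ≥ 268 ppm / 5.42 ppb = 4.94 × 10⁴, so n ≥ 6.72.
First such tube: n = 7.

tube 7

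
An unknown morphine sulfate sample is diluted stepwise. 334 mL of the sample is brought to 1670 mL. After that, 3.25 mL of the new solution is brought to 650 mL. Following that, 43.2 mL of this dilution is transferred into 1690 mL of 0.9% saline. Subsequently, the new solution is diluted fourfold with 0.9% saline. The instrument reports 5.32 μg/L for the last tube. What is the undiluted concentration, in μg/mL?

Overall dilution factor = 5 × 200 × 40.12 × 4 = 1.60 × 10⁵.
Original = 5.32 μg/L × 1.60 × 10⁵ = 8.54 × 10⁵ μg/L = 854 μg/mL.

854 μg/mL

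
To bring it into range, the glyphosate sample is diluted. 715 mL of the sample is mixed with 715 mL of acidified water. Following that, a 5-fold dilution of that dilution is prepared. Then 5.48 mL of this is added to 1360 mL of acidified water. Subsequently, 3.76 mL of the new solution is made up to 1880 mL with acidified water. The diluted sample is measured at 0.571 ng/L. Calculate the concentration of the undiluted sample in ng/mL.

Overall dilution factor = 2 × 5 × 249.2 × 500 = 1.25 × 10⁶.
Original = 0.571 ng/L × 1.25 × 10⁶ = 7.11 × 10⁵ ng/L = 711 ng/mL.

711 ng/mL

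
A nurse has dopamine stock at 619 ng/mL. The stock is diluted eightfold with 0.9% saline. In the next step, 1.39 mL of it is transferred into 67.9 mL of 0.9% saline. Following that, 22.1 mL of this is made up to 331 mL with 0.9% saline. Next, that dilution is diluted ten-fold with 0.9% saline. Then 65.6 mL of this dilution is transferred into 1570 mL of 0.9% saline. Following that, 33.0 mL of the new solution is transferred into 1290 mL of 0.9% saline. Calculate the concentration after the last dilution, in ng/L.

Overall dilution factor = 8 × 49.85 × 14.98 × 10 × 24.93 × 40.09 = 5.97 × 10⁷.
619 ng/mL / 5.97 × 10⁷ = 1.04 × 10⁻⁵ ng/mL = 0.0104 ng/L.

0.0104 ng/L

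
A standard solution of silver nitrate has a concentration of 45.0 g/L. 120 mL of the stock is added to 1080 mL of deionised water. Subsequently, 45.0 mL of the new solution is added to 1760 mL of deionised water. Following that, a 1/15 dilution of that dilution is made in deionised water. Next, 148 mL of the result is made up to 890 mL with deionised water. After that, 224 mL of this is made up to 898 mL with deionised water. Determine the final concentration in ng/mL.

310 ng/mL

Overall dilution factor = 10 × 40.11 × 15 × 6.014 × 4.009 = 1.45 × 10⁵.
45.0 g/L / 1.45 × 10⁵ = 3.10 × 10⁻⁴ g/L = 310 ng/mL.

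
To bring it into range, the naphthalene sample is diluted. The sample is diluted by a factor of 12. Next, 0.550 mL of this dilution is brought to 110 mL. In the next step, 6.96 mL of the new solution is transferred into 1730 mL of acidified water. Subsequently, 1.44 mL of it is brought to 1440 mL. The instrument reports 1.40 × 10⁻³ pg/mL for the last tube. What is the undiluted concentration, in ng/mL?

Overall dilution factor = 12 × 200 × 249.6 × 1000 = 5.99 × 10⁸.
Original = 1.40 × 10⁻³ pg/mL × 5.99 × 10⁸ = 8.39 × 10⁵ pg/mL = 839 ng/mL.

839 ng/mL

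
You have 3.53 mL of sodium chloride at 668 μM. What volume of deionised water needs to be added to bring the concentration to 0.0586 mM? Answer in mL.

36.7 mL

0.0586 mM = 58.6 μM.
V₂ = C₁V₁/C₂ = 668 × 3.53 / 58.6 = 40.2 mL.
Diluent to add = V₂ − V₁ = 40.2 − 3.53 = 36.7 mL.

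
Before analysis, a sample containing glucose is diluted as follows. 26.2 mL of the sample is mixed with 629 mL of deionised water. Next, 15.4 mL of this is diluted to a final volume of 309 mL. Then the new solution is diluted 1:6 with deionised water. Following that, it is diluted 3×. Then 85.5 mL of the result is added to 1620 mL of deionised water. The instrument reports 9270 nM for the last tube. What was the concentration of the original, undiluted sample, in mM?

Overall dilution factor = 25.01 × 20.06 × 6 × 3 × 19.95 = 1.80 × 10⁵.
Original = 9270 nM × 1.80 × 10⁵ = 1.67 × 10⁹ nM = 1670 mM.

1670 mM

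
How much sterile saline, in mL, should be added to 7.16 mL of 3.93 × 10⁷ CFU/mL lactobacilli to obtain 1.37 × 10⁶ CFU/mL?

198 mL

V₂ = C₁V₁/C₂ = 3.93 × 10⁷ × 7.16 / 1.37 × 10⁶ = 205 mL.
Diluent to add = V₂ − V₁ = 205 − 7.16 = 198 mL.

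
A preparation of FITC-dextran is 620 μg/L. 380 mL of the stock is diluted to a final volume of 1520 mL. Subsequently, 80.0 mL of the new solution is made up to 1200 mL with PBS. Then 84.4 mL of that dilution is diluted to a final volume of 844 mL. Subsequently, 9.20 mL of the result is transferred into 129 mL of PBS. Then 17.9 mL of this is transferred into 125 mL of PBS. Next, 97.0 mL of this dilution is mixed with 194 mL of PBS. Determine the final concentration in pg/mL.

2.87 pg/mL

Overall dilution factor = 4 × 15 × 10 × 15.02 × 7.983 × 3 = 2.16 × 10⁵.
620 μg/L / 2.16 × 10⁵ = 2.87 × 10⁻³ μg/L = 2.87 pg/mL.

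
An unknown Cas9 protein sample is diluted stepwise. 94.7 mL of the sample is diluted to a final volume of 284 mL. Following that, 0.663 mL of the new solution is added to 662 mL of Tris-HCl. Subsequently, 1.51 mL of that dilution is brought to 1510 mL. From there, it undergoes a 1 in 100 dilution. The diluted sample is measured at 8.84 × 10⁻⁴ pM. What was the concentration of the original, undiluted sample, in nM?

265 nM

Overall dilution factor = 2.999 × 999.5 × 1000 × 100 = 3.00 × 10⁸.
Original = 8.84 × 10⁻⁴ pM × 3.00 × 10⁸ = 2.65 × 10⁵ pM = 265 nM.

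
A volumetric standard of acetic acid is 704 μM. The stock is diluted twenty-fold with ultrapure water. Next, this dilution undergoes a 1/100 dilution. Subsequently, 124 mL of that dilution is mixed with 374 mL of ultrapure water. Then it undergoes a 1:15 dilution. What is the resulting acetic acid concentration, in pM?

5840 pM

Overall dilution factor = 20 × 100 × 4.016 × 15 = 1.20 × 10⁵.
704 μM / 1.20 × 10⁵ = 5.84 × 10⁻³ μM = 5840 pM.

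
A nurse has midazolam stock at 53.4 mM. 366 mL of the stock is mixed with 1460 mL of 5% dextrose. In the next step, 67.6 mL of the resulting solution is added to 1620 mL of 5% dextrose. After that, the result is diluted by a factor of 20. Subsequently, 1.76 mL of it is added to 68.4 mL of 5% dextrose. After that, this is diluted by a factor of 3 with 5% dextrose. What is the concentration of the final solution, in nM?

179 nM

Overall dilution factor = 4.989 × 24.96 × 20 × 39.86 × 3 = 2.98 × 10⁵.
53.4 mM / 2.98 × 10⁵ = 1.79 × 10⁻⁴ mM = 179 nM.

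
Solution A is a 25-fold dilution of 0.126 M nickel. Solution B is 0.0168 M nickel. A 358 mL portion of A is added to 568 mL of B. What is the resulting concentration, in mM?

12.3 mM

C_A = 0.126 M / 25 = 5.04 × 10⁻³ M.
C_mix = (C_A·V_A + C_B·V_B)/(V_A + V_B) = (5.04 × 10⁻³×358 + 0.0168×568) / 926.0 = 0.0123 M = 12.3 mM.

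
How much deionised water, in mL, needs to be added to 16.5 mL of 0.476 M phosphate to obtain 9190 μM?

838 mL

9190 μM = 9.19 × 10⁻³ M.
V₂ = C₁V₁/C₂ = 0.476 × 16.5 / 9.19 × 10⁻³ = 855 mL.
Diluent to add = V₂ − V₁ = 855 − 16.5 = 838 mL.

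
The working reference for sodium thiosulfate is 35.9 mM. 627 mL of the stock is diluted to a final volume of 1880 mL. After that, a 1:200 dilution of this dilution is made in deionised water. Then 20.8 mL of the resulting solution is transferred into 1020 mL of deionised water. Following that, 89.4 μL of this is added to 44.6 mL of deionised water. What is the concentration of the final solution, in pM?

2390 pM

Overall dilution factor = 2.998 × 200 × 50.04 × 499.9 = 1.50 × 10⁷.
35.9 mM / 1.50 × 10⁷ = 2.39 × 10⁻⁶ mM = 2390 pM.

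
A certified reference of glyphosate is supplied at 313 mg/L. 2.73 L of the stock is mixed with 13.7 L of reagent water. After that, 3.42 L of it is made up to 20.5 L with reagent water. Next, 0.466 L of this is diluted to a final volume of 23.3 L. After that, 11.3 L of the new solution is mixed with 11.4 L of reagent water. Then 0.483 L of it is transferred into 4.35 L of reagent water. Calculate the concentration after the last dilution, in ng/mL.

8.63 ng/mL

Overall dilution factor = 6.018 × 5.994 × 50 × 2.009 × 10.01 = 3.63 × 10⁴.
313 mg/L / 3.63 × 10⁴ = 8.63 × 10⁻³ mg/L = 8.63 ng/mL.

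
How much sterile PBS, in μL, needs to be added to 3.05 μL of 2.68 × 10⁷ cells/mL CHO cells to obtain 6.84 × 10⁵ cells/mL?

V₂ = C₁V₁/C₂ = 2.68 × 10⁷ × 3.05 / 6.84 × 10⁵ = 120 μL.
Diluent to add = V₂ − V₁ = 120 − 3.05 = 116 μL.

116 μL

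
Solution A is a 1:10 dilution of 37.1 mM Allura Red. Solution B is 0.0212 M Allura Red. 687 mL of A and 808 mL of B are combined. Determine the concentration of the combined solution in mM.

C_A = 37.1 mM / 10 = 3.71 mM.
C_B = 0.0212 M = 21.2 mM.
C_mix = (C_A·V_A + C_B·V_B)/(V_A + V_B) = (3.71×687 + 21.2×808) / 1495 = 13.2 mM.

13.2 mM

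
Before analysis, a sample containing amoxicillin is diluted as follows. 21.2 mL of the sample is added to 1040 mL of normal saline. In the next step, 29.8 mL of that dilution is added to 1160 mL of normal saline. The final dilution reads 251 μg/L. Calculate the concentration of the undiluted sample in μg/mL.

502 μg/mL

Overall dilution factor = 50.06 × 39.93 = 1999.
Original = 251 μg/L × 1999 = 5.02 × 10⁵ μg/L = 502 μg/mL.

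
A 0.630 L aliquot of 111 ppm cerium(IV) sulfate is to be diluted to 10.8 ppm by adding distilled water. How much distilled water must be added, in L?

5.85 L

V₂ = C₁V₁/C₂ = 111 × 0.630 / 10.8 = 6.48 L.
Diluent to add = V₂ − V₁ = 6.48 − 0.630 = 5.85 L.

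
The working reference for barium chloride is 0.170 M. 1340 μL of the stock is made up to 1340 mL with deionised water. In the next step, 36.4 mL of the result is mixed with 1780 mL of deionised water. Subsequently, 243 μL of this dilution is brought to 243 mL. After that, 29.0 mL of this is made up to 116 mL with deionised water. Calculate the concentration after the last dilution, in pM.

852 pM

Overall dilution factor = 1000 × 49.90 × 1000 × 4 = 2.00 × 10⁸.
0.170 M / 2.00 × 10⁸ = 8.52 × 10⁻¹⁰ M = 852 pM.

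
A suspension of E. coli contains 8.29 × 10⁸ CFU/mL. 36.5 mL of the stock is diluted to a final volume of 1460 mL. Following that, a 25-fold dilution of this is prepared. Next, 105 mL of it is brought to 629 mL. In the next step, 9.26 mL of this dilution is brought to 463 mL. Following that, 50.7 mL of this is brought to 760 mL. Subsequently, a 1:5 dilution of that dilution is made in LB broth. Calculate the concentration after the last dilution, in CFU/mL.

36.9 CFU/mL

Overall dilution factor = 40 × 25 × 5.990 × 50 × 14.99 × 5 = 2.24 × 10⁷.
8.29 × 10⁸ CFU/mL / 2.24 × 10⁷ = 36.9 CFU/mL.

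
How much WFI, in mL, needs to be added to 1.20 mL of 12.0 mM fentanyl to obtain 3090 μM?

3090 μM = 3.09 mM.
V₂ = C₁V₁/C₂ = 12.0 × 1.20 / 3.09 = 4.66 mL.
Diluent to add = V₂ − V₁ = 4.66 − 1.20 = 3.46 mL.

3.46 mL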